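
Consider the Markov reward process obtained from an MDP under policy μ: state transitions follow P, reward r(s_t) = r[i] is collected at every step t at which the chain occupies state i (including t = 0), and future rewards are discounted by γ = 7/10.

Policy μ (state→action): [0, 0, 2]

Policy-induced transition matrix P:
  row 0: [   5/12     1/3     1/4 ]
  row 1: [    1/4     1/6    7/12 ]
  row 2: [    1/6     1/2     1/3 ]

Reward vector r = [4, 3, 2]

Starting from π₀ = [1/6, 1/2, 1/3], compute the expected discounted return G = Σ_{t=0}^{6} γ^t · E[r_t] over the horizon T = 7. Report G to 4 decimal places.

G = 8.6875

t=0: π = [0.1667, 0.5000, 0.3333], E[r] = 2.8333, γ^t·E[r] = 2.833333, running G = 2.833333
t=1: π = [0.2500, 0.3056, 0.4444], E[r] = 2.8056, γ^t·E[r] = 1.963889, running G = 4.797222
t=2: π = [0.2546, 0.3565, 0.3889], E[r] = 2.8657, γ^t·E[r] = 1.404213, running G = 6.201435
t=3: π = [0.2600, 0.3387, 0.4012], E[r] = 2.8588, γ^t·E[r] = 0.980567, running G = 7.182002
t=4: π = [0.2599, 0.3438, 0.3963], E[r] = 2.8636, γ^t·E[r] = 0.687539, running G = 7.869542
t=5: π = [0.2603, 0.3421, 0.3976], E[r] = 2.8627, γ^t·E[r] = 0.481130, running G = 8.350672
t=6: π = [0.2602, 0.3426, 0.3972], E[r] = 2.8631, γ^t·E[r] = 0.336838, running G = 8.687510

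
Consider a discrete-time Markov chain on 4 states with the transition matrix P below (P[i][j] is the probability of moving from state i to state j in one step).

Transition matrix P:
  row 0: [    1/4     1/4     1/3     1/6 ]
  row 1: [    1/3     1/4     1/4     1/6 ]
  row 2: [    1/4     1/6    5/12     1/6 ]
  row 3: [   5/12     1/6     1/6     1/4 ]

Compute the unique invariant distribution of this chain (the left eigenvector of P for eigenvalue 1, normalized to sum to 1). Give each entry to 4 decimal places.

π = [0.2977, 0.2089, 0.3116, 0.1818]

Balance equations π_j = Σ_i π_i·P[i][j]:
  π_0 = 1/4·π_0 + 1/3·π_1 + 1/4·π_2 + 5/12·π_3
  π_1 = 1/4·π_0 + 1/4·π_1 + 1/6·π_2 + 1/6·π_3
  π_2 = 1/3·π_0 + 1/4·π_1 + 5/12·π_2 + 1/6·π_3
  normalize: π_0 + π_1 + π_2 + π_3 = 1
Solving the linear system gives exactly π = [39/131, 301/1441, 449/1441, 2/11].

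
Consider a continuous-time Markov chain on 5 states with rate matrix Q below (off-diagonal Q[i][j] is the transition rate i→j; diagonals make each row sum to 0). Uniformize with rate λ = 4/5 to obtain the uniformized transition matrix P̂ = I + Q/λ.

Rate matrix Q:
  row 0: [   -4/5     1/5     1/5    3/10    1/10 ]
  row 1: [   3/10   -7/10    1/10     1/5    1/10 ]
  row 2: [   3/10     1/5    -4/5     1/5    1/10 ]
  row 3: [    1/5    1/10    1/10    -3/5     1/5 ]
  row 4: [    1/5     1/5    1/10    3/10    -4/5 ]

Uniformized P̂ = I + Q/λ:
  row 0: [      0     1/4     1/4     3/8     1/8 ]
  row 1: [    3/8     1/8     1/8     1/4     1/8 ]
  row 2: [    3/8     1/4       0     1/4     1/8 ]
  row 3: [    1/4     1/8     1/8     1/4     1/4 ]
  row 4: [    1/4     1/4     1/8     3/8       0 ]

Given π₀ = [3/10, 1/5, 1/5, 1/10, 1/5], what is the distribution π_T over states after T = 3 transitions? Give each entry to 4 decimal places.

π = [0.2307, 0.1904, 0.1377, 0.2984, 0.1428]

t=0: π = [0.3000, 0.2000, 0.2000, 0.1000, 0.2000]
t=1: π = [0.2250, 0.2125, 0.1375, 0.3125, 0.1125]
t=2: π = [0.2375, 0.1844, 0.1359, 0.2922, 0.1500]
t=3: π = [0.2307, 0.1904, 0.1377, 0.2984, 0.1428]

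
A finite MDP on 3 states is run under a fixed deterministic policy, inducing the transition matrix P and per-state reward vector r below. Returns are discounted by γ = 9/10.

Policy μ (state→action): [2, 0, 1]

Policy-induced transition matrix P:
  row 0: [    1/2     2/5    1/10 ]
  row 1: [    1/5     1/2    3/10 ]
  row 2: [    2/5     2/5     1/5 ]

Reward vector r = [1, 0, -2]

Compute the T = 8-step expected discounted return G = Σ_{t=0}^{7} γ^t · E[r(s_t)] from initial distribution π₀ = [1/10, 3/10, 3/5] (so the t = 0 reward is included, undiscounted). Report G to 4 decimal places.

t=0: π = [0.1000, 0.3000, 0.6000], E[r] = -1.1000, γ^t·E[r] = -1.100000, running G = -1.100000
t=1: π = [0.3500, 0.4300, 0.2200], E[r] = -0.0900, γ^t·E[r] = -0.081000, running G = -1.181000
t=2: π = [0.3490, 0.4430, 0.2080], E[r] = -0.0670, γ^t·E[r] = -0.054270, running G = -1.235270
t=3: π = [0.3463, 0.4443, 0.2094], E[r] = -0.0725, γ^t·E[r] = -0.052853, running G = -1.288123
t=4: π = [0.3458, 0.4444, 0.2098], E[r] = -0.0738, γ^t·E[r] = -0.048440, running G = -1.336562
t=5: π = [0.3457, 0.4444, 0.2099], E[r] = -0.0740, γ^t·E[r] = -0.043720, running G = -1.380283
t=6: π = [0.3457, 0.4444, 0.2099], E[r] = -0.0741, γ^t·E[r] = -0.039364, running G = -1.419647
t=7: π = [0.3457, 0.4444, 0.2099], E[r] = -0.0741, γ^t·E[r] = -0.035429, running G = -1.455076

G = -1.4551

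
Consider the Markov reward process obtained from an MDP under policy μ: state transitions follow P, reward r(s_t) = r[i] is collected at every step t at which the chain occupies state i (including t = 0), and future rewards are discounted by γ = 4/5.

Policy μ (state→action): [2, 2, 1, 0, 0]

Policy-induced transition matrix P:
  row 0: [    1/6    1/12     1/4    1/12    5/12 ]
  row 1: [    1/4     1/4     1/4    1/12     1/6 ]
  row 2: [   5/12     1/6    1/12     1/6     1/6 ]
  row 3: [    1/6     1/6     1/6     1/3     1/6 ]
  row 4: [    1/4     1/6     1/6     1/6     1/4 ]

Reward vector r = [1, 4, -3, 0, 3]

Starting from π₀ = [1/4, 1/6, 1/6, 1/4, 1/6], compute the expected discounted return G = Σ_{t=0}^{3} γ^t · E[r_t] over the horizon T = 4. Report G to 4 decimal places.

G = 2.9879

t=0: π = [0.2500, 0.1667, 0.1667, 0.2500, 0.1667], E[r] = 0.9167, γ^t·E[r] = 0.916667, running G = 0.916667
t=1: π = [0.2361, 0.1597, 0.1875, 0.1736, 0.2431], E[r] = 1.0417, γ^t·E[r] = 0.833333, running G = 1.750000
t=2: π = [0.2471, 0.1603, 0.1840, 0.1626, 0.2459], E[r] = 1.0741, γ^t·E[r] = 0.687407, running G = 2.437407
t=3: π = [0.2465, 0.1594, 0.1853, 0.1598, 0.2489], E[r] = 1.0752, γ^t·E[r] = 0.550519, running G = 2.987926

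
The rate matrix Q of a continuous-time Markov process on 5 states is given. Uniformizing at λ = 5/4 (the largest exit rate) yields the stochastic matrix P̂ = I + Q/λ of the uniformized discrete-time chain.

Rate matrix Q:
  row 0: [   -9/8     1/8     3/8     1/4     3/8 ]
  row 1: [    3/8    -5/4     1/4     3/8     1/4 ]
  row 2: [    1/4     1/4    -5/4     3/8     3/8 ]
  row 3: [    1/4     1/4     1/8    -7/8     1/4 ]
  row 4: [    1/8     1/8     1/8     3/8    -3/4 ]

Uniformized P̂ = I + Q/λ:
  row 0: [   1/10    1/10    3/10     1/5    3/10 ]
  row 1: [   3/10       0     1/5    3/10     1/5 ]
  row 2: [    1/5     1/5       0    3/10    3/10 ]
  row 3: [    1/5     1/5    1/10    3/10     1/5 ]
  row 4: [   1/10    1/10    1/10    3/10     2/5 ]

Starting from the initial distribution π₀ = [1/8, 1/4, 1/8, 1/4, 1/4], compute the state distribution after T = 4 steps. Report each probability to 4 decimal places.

π = [0.1673, 0.1288, 0.1332, 0.2832, 0.2876]

t=0: π = [0.1250, 0.2500, 0.1250, 0.2500, 0.2500]
t=1: π = [0.1875, 0.1125, 0.1375, 0.2875, 0.2750]
t=2: π = [0.1650, 0.1313, 0.1350, 0.2813, 0.2875]
t=3: π = [0.1679, 0.1285, 0.1326, 0.2835, 0.2875]
t=4: π = [0.1673, 0.1288, 0.1332, 0.2832, 0.2876]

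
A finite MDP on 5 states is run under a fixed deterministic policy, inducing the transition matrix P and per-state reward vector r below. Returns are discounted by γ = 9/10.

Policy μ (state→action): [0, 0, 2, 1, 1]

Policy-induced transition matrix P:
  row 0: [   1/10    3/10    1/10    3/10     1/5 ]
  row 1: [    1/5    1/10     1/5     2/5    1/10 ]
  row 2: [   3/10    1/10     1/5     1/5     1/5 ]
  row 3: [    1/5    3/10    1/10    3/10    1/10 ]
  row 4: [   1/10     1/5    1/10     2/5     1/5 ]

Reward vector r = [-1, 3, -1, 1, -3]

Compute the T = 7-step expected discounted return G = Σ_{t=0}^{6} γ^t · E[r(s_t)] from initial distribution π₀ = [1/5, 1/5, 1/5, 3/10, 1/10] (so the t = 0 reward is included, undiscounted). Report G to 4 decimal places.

t=0: π = [0.2000, 0.2000, 0.2000, 0.3000, 0.1000], E[r] = 0.2000, γ^t·E[r] = 0.200000, running G = 0.200000
t=1: π = [0.1900, 0.2100, 0.1400, 0.3100, 0.1500], E[r] = 0.1600, γ^t·E[r] = 0.144000, running G = 0.344000
t=2: π = [0.1800, 0.2150, 0.1350, 0.3220, 0.1480], E[r] = 0.2080, γ^t·E[r] = 0.168480, running G = 0.512480
t=3: π = [0.1807, 0.2152, 0.1350, 0.3228, 0.1463], E[r] = 0.2138, γ^t·E[r] = 0.155860, running G = 0.668340
t=4: π = [0.1808, 0.2153, 0.1350, 0.3227, 0.1462], E[r] = 0.2142, γ^t·E[r] = 0.140550, running G = 0.808890
t=5: π = [0.1808, 0.2153, 0.1350, 0.3227, 0.1462], E[r] = 0.2141, γ^t·E[r] = 0.126446, running G = 0.935336
t=6: π = [0.1808, 0.2153, 0.1350, 0.3226, 0.1462], E[r] = 0.2141, γ^t·E[r] = 0.113798, running G = 1.049134

G = 1.0491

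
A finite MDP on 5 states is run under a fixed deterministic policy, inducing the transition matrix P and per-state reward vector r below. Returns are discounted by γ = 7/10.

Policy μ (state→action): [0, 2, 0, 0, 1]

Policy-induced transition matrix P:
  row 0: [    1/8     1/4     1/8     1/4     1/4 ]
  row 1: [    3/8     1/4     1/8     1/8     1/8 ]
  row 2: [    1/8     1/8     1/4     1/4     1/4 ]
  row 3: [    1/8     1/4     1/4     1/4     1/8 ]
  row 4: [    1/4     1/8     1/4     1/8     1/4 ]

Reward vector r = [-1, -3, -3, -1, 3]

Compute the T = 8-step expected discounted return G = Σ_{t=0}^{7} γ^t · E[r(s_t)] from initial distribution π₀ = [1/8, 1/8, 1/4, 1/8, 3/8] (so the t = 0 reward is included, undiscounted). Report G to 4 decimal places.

t=0: π = [0.1250, 0.1250, 0.2500, 0.1250, 0.3750], E[r] = -0.2500, γ^t·E[r] = -0.250000, running G = -0.250000
t=1: π = [0.2031, 0.1719, 0.2188, 0.1875, 0.2188], E[r] = -0.9063, γ^t·E[r] = -0.634375, running G = -0.884375
t=2: π = [0.1953, 0.1953, 0.2031, 0.2012, 0.2051], E[r] = -0.9766, γ^t·E[r] = -0.478516, running G = -1.362891
t=3: π = [0.1995, 0.1990, 0.2012, 0.2000, 0.2004], E[r] = -0.9985, γ^t·E[r] = -0.342498, running G = -1.705388
t=4: π = [0.1998, 0.1998, 0.2002, 0.2001, 0.2001], E[r] = -0.9995, γ^t·E[r] = -0.239968, running G = -1.945356
t=5: π = [0.2000, 0.2000, 0.2001, 0.2000, 0.2000], E[r] = -1.0000, γ^t·E[r] = -0.168062, running G = -2.113419
t=6: π = [0.2000, 0.2000, 0.2000, 0.2000, 0.2000], E[r] = -1.0000, γ^t·E[r] = -0.117647, running G = -2.231066
t=7: π = [0.2000, 0.2000, 0.2000, 0.2000, 0.2000], E[r] = -1.0000, γ^t·E[r] = -0.082354, running G = -2.313420

G = -2.3134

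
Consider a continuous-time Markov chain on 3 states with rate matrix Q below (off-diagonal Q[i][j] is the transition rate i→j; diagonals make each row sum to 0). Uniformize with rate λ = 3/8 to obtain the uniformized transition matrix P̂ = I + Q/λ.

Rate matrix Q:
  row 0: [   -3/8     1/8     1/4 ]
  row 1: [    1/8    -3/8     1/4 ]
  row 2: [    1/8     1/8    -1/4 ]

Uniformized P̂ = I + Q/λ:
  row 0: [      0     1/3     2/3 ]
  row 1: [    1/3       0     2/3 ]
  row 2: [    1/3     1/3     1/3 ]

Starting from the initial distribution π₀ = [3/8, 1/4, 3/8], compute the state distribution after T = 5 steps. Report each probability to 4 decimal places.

π = [0.2495, 0.2500, 0.5005]

t=0: π = [0.3750, 0.2500, 0.3750]
t=1: π = [0.2083, 0.2500, 0.5417]
t=2: π = [0.2639, 0.2500, 0.4861]
t=3: π = [0.2454, 0.2500, 0.5046]
t=4: π = [0.2515, 0.2500, 0.4985]
t=5: π = [0.2495, 0.2500, 0.5005]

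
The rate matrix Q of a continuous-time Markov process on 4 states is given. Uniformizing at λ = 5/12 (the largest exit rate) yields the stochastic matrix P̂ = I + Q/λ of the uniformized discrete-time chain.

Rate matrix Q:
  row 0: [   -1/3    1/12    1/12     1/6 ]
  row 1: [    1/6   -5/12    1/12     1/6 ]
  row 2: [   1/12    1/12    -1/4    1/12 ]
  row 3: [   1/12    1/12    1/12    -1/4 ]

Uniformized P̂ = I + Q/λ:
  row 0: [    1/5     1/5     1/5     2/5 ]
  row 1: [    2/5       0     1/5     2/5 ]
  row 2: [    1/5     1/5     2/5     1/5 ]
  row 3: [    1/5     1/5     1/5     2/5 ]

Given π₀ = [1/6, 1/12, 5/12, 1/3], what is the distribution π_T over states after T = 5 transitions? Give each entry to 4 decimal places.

π = [0.2333, 0.1667, 0.2501, 0.3499]

t=0: π = [0.1667, 0.0833, 0.4167, 0.3333]
t=1: π = [0.2167, 0.1833, 0.2833, 0.3167]
t=2: π = [0.2367, 0.1633, 0.2567, 0.3433]
t=3: π = [0.2327, 0.1673, 0.2513, 0.3487]
t=4: π = [0.2335, 0.1665, 0.2503, 0.3497]
t=5: π = [0.2333, 0.1667, 0.2501, 0.3499]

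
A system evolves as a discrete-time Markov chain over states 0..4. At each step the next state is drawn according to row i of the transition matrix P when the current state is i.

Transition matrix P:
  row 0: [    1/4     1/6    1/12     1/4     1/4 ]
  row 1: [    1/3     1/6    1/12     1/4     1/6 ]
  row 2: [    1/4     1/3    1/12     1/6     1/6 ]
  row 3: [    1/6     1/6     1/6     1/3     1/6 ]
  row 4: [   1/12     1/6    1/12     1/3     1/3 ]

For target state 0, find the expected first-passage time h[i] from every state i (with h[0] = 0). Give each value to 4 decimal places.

h = [0.0000, 4.3943, 4.6916, 5.2203, 5.7952]

First-step conditioning: h[0] = 0; for i ≠ 0, h[i] = 1 + Σ_k P[i][k]·h[k].
  h[1] = 1 + 1/6·h[1] + 1/12·h[2] + 1/4·h[3] + 1/6·h[4]
  h[2] = 1 + 1/3·h[1] + 1/12·h[2] + 1/6·h[3] + 1/6·h[4]
  h[3] = 1 + 1/6·h[1] + 1/6·h[2] + 1/3·h[3] + 1/6·h[4]
  h[4] = 1 + 1/6·h[1] + 1/12·h[2] + 1/3·h[3] + 1/3·h[4]
Solving the 4×4 linear system over states ≠ 0 gives exactly h = [0, 1995/454, 1065/227, 1185/227, 2631/454] (h[0] = 0 is the target).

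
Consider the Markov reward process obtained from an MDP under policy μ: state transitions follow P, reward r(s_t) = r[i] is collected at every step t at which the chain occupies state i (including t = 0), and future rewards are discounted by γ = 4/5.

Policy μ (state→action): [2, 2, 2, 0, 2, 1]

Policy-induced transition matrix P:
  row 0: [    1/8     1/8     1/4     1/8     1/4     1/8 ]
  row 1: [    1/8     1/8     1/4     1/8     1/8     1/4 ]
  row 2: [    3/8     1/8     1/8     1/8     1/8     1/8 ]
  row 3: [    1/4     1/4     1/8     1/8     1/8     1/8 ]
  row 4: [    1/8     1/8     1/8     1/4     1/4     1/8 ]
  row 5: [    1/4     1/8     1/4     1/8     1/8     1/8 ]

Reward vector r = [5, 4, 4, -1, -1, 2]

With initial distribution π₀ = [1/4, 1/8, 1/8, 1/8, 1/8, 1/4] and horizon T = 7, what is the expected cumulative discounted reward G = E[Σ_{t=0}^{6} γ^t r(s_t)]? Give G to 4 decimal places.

t=0: π = [0.2500, 0.1250, 0.1250, 0.1250, 0.1250, 0.2500], E[r] = 2.5000, γ^t·E[r] = 2.500000, running G = 2.500000
t=1: π = [0.2031, 0.1406, 0.2031, 0.1406, 0.1719, 0.1406], E[r] = 2.3594, γ^t·E[r] = 1.887500, running G = 4.387500
t=2: π = [0.2109, 0.1426, 0.1855, 0.1465, 0.1719, 0.1426], E[r] = 2.3340, γ^t·E[r] = 1.493750, running G = 5.881250
t=3: π = [0.2075, 0.1433, 0.1870, 0.1465, 0.1729, 0.1428], E[r] = 2.3252, γ^t·E[r] = 1.190500, running G = 7.071750
t=4: π = [0.2079, 0.1433, 0.1867, 0.1466, 0.1725, 0.1429], E[r] = 2.3263, γ^t·E[r] = 0.952863, running G = 8.024613
t=5: π = [0.2079, 0.1433, 0.1868, 0.1466, 0.1726, 0.1429], E[r] = 2.3264, γ^t·E[r] = 0.762318, running G = 8.786930
t=6: π = [0.2079, 0.1433, 0.1868, 0.1466, 0.1726, 0.1429], E[r] = 2.3264, γ^t·E[r] = 0.609860, running G = 9.396790

G = 9.3968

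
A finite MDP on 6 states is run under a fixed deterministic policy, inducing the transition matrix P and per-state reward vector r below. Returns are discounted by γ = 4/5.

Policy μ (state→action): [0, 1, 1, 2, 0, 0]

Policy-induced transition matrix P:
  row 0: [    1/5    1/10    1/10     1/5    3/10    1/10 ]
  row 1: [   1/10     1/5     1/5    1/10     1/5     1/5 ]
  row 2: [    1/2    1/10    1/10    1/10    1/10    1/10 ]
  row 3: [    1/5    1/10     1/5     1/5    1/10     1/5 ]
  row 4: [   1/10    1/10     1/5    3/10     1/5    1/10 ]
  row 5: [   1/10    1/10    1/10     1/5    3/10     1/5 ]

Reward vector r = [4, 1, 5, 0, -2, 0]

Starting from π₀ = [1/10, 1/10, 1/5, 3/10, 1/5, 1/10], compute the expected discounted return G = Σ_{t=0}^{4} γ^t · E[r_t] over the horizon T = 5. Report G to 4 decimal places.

t=0: π = [0.1000, 0.1000, 0.2000, 0.3000, 0.2000, 0.1000], E[r] = 1.1000, γ^t·E[r] = 1.100000, running G = 1.100000
t=1: π = [0.2200, 0.1100, 0.1600, 0.1900, 0.1700, 0.1500], E[r] = 1.4500, γ^t·E[r] = 1.160000, running G = 2.260000
t=2: π = [0.2050, 0.1110, 0.1470, 0.1900, 0.2020, 0.1450], E[r] = 1.2620, γ^t·E[r] = 0.807680, running G = 3.067680
t=3: π = [0.1983, 0.1111, 0.1503, 0.1944, 0.2013, 0.1446], E[r] = 1.2532, γ^t·E[r] = 0.641638, running G = 3.709318
t=4: π = [0.1994, 0.1111, 0.1507, 0.1940, 0.1998, 0.1450], E[r] = 1.2624, γ^t·E[r] = 0.517091, running G = 4.226410

G = 4.2264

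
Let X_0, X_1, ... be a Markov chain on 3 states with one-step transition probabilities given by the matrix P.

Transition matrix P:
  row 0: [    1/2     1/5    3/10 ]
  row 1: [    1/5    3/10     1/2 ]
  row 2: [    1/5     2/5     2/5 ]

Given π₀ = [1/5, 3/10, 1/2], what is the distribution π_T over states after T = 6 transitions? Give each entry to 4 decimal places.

t=0: π = [0.2000, 0.3000, 0.5000]
t=1: π = [0.2600, 0.3300, 0.4100]
t=2: π = [0.2780, 0.3150, 0.4070]
t=3: π = [0.2834, 0.3129, 0.4037]
t=4: π = [0.2850, 0.3120, 0.4030]
t=5: π = [0.2855, 0.3118, 0.4027]
t=6: π = [0.2857, 0.3117, 0.4026]

π = [0.2857, 0.3117, 0.4026]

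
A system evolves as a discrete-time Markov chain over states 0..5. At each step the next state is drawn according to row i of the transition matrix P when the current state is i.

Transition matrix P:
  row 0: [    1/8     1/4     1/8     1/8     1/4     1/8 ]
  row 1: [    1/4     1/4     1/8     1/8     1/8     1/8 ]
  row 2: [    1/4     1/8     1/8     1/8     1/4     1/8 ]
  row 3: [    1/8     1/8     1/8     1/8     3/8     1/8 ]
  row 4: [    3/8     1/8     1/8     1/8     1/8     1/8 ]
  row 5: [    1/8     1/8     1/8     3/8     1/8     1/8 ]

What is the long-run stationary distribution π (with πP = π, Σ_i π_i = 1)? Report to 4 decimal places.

π = [0.2139, 0.1734, 0.1250, 0.1563, 0.2064, 0.1250]

Balance equations π_j = Σ_i π_i·P[i][j]:
  π_0 = 1/8·π_0 + 1/4·π_1 + 1/4·π_2 + 1/8·π_3 + 3/8·π_4 + 1/8·π_5
  π_1 = 1/4·π_0 + 1/4·π_1 + 1/8·π_2 + 1/8·π_3 + 1/8·π_4 + 1/8·π_5
  π_2 = 1/8·π_0 + 1/8·π_1 + 1/8·π_2 + 1/8·π_3 + 1/8·π_4 + 1/8·π_5
  π_3 = 1/8·π_0 + 1/8·π_1 + 1/8·π_2 + 1/8·π_3 + 1/8·π_4 + 3/8·π_5
  π_4 = 1/4·π_0 + 1/8·π_1 + 1/4·π_2 + 3/8·π_3 + 1/8·π_4 + 1/8·π_5
  normalize: π_0 + π_1 + π_2 + π_3 + π_4 + π_5 = 1
Solving the linear system gives exactly π = [243/1136, 197/1136, 1/8, 5/32, 469/2272, 1/8].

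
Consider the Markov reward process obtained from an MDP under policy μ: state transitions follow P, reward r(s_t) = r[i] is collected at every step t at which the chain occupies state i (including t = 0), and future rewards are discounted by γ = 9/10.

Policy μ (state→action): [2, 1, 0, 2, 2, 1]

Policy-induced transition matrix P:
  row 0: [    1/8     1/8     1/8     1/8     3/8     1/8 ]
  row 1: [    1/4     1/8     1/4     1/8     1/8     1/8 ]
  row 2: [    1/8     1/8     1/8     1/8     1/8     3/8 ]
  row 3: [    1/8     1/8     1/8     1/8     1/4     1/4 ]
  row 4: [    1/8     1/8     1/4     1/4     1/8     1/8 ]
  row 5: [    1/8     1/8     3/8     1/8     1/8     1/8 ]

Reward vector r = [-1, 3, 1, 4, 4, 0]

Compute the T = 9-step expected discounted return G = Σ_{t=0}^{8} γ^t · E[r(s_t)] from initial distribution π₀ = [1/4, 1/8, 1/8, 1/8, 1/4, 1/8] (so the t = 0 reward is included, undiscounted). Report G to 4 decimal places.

t=0: π = [0.2500, 0.1250, 0.1250, 0.1250, 0.2500, 0.1250], E[r] = 1.7500, γ^t·E[r] = 1.750000, running G = 1.750000
t=1: π = [0.1406, 0.1250, 0.2031, 0.1563, 0.2031, 0.1719], E[r] = 1.8750, γ^t·E[r] = 1.687500, running G = 3.437500
t=2: π = [0.1406, 0.1250, 0.2090, 0.1504, 0.1797, 0.1953], E[r] = 1.7637, γ^t·E[r] = 1.428574, running G = 4.866074
t=3: π = [0.1406, 0.1250, 0.2119, 0.1475, 0.1790, 0.1960], E[r] = 1.7520, γ^t·E[r] = 1.277174, running G = 6.143248
t=4: π = [0.1406, 0.1250, 0.2120, 0.1474, 0.1786, 0.1964], E[r] = 1.7502, γ^t·E[r] = 1.148315, running G = 7.291563
t=5: π = [0.1406, 0.1250, 0.2121, 0.1473, 0.1786, 0.1964], E[r] = 1.7500, γ^t·E[r] = 1.033376, running G = 8.324939
t=6: π = [0.1406, 0.1250, 0.2121, 0.1473, 0.1786, 0.1964], E[r] = 1.7500, γ^t·E[r] = 0.930024, running G = 9.254962
t=7: π = [0.1406, 0.1250, 0.2121, 0.1473, 0.1786, 0.1964], E[r] = 1.7500, γ^t·E[r] = 0.837020, running G = 10.091982
t=8: π = [0.1406, 0.1250, 0.2121, 0.1473, 0.1786, 0.1964], E[r] = 1.7500, γ^t·E[r] = 0.753318, running G = 10.845300

G = 10.8453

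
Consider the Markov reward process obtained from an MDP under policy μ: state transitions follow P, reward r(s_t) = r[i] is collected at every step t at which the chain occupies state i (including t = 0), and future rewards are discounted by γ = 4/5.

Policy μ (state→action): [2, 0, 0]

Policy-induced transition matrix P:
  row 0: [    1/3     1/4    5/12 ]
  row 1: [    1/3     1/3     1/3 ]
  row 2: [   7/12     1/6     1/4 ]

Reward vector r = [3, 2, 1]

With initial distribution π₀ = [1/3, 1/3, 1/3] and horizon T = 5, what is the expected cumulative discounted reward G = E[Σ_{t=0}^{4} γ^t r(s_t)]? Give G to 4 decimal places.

G = 6.9112

t=0: π = [0.3333, 0.3333, 0.3333], E[r] = 2.0000, γ^t·E[r] = 2.000000, running G = 2.000000
t=1: π = [0.4167, 0.2500, 0.3333], E[r] = 2.0833, γ^t·E[r] = 1.666667, running G = 3.666667
t=2: π = [0.4167, 0.2431, 0.3403], E[r] = 2.0764, γ^t·E[r] = 1.328889, running G = 4.995556
t=3: π = [0.4184, 0.2419, 0.3397], E[r] = 2.0787, γ^t·E[r] = 1.064296, running G = 6.059852
t=4: π = [0.4183, 0.2418, 0.3399], E[r] = 2.0784, γ^t·E[r] = 0.851299, running G = 6.911151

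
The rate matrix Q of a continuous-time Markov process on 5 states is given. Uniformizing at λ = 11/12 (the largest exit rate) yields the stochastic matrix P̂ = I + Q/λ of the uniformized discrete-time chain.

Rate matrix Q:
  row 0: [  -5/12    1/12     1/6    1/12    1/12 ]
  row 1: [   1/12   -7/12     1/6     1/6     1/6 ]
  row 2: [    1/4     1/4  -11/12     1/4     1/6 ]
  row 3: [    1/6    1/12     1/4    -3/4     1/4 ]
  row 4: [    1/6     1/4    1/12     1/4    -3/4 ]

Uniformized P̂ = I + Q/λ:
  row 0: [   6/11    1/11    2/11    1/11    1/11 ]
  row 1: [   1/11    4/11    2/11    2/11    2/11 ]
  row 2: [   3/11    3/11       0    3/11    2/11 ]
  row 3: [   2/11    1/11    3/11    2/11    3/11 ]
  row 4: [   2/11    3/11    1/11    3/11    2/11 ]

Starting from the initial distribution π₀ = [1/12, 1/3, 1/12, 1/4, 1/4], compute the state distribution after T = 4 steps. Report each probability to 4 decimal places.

t=0: π = [0.0833, 0.3333, 0.0833, 0.2500, 0.2500]
t=1: π = [0.1894, 0.2424, 0.1667, 0.2045, 0.1970]
t=2: π = [0.2438, 0.2231, 0.1522, 0.1977, 0.1832]
t=3: π = [0.2640, 0.2127, 0.1555, 0.1901, 0.1776]
t=4: π = [0.2726, 0.2095, 0.1547, 0.1881, 0.1751]

π = [0.2726, 0.2095, 0.1547, 0.1881, 0.1751]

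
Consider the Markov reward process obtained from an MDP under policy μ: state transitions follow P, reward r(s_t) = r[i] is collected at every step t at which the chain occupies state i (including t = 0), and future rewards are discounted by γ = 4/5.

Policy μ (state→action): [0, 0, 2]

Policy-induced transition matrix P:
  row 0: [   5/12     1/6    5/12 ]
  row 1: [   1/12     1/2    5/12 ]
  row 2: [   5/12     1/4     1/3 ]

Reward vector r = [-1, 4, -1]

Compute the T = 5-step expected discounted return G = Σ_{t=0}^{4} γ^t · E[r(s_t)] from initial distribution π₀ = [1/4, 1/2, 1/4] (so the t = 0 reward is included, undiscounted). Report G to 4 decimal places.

t=0: π = [0.2500, 0.5000, 0.2500], E[r] = 1.5000, γ^t·E[r] = 1.500000, running G = 1.500000
t=1: π = [0.2500, 0.3542, 0.3958], E[r] = 0.7708, γ^t·E[r] = 0.616667, running G = 2.116667
t=2: π = [0.2986, 0.3177, 0.3837], E[r] = 0.5885, γ^t·E[r] = 0.376667, running G = 2.493333
t=3: π = [0.3108, 0.3045, 0.3847], E[r] = 0.5227, γ^t·E[r] = 0.267630, running G = 2.760963
t=4: π = [0.3152, 0.3002, 0.3846], E[r] = 0.5012, γ^t·E[r] = 0.205289, running G = 2.966252

G = 2.9663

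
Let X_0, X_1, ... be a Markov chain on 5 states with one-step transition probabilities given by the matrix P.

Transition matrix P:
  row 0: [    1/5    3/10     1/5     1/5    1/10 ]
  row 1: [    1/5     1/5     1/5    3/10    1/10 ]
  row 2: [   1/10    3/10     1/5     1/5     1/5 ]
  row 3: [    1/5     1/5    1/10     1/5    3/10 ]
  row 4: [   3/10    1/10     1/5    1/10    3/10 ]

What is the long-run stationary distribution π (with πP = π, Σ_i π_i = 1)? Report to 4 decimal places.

π = [0.2018, 0.2184, 0.1798, 0.2020, 0.1980]

Balance equations π_j = Σ_i π_i·P[i][j]:
  π_0 = 1/5·π_0 + 1/5·π_1 + 1/10·π_2 + 1/5·π_3 + 3/10·π_4
  π_1 = 3/10·π_0 + 1/5·π_1 + 3/10·π_2 + 1/5·π_3 + 1/10·π_4
  π_2 = 1/5·π_0 + 1/5·π_1 + 1/5·π_2 + 1/10·π_3 + 1/5·π_4
  π_3 = 1/5·π_0 + 3/10·π_1 + 1/5·π_2 + 1/5·π_3 + 1/10·π_4
  normalize: π_0 + π_1 + π_2 + π_3 + π_4 = 1
Solving the linear system gives exactly π = [1842/9127, 1993/9127, 1641/9127, 1844/9127, 1807/9127].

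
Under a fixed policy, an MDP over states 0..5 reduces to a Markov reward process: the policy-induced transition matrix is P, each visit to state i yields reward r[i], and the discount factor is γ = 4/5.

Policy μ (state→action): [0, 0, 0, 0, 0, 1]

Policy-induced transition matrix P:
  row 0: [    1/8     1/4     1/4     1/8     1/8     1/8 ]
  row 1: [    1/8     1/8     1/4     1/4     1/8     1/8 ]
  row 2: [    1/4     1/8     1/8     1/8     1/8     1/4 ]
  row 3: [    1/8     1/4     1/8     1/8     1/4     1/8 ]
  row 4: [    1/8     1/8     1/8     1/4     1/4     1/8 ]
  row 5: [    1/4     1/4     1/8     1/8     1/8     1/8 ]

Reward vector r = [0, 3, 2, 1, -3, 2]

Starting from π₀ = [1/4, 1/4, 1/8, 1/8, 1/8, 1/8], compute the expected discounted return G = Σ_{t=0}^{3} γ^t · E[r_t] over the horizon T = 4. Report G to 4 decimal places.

G = 2.7209

t=0: π = [0.2500, 0.2500, 0.1250, 0.1250, 0.1250, 0.1250], E[r] = 1.0000, γ^t·E[r] = 1.000000, running G = 1.000000
t=1: π = [0.1563, 0.1875, 0.1875, 0.1719, 0.1563, 0.1406], E[r] = 0.9219, γ^t·E[r] = 0.737500, running G = 1.737500
t=2: π = [0.1660, 0.1836, 0.1680, 0.1680, 0.1660, 0.1484], E[r] = 0.8535, γ^t·E[r] = 0.546250, running G = 2.283750
t=3: π = [0.1646, 0.1853, 0.1687, 0.1687, 0.1667, 0.1460], E[r] = 0.8538, γ^t·E[r] = 0.437125, running G = 2.720875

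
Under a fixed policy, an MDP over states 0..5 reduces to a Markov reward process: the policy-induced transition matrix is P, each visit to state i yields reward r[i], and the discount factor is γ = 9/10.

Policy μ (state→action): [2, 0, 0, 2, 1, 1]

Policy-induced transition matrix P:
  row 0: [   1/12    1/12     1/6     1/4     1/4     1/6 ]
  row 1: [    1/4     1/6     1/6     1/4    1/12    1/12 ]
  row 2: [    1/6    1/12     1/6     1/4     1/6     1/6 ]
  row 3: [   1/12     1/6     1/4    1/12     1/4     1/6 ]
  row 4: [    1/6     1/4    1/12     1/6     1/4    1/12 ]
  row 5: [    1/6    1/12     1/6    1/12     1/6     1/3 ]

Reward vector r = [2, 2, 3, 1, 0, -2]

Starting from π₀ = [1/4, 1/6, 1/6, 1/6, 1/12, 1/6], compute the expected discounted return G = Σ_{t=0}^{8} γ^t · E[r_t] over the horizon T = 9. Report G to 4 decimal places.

G = 5.8890

t=0: π = [0.2500, 0.1667, 0.1667, 0.1667, 0.0833, 0.1667], E[r] = 1.1667, γ^t·E[r] = 1.166667, running G = 1.166667
t=1: π = [0.1458, 0.1250, 0.1736, 0.1875, 0.1944, 0.1736], E[r] = 0.9028, γ^t·E[r] = 0.812500, running G = 1.979167
t=2: π = [0.1493, 0.1418, 0.1661, 0.1736, 0.2002, 0.1690], E[r] = 0.9161, γ^t·E[r] = 0.742031, running G = 2.721198
t=3: π = [0.1516, 0.1430, 0.1644, 0.1762, 0.1984, 0.1663], E[r] = 0.9260, γ^t·E[r] = 0.675070, running G = 3.396268
t=4: π = [0.1513, 0.1430, 0.1648, 0.1764, 0.1986, 0.1659], E[r] = 0.9275, γ^t·E[r] = 0.608528, running G = 4.004797
t=5: π = [0.1513, 0.1430, 0.1648, 0.1764, 0.1986, 0.1659], E[r] = 0.9278, γ^t·E[r] = 0.547851, running G = 4.552647
t=6: π = [0.1513, 0.1431, 0.1648, 0.1764, 0.1986, 0.1658], E[r] = 0.9279, γ^t·E[r] = 0.493098, running G = 5.045745
t=7: π = [0.1513, 0.1431, 0.1648, 0.1764, 0.1986, 0.1658], E[r] = 0.9279, γ^t·E[r] = 0.443794, running G = 5.489539
t=8: π = [0.1513, 0.1431, 0.1648, 0.1764, 0.1986, 0.1658], E[r] = 0.9279, γ^t·E[r] = 0.399415, running G = 5.888954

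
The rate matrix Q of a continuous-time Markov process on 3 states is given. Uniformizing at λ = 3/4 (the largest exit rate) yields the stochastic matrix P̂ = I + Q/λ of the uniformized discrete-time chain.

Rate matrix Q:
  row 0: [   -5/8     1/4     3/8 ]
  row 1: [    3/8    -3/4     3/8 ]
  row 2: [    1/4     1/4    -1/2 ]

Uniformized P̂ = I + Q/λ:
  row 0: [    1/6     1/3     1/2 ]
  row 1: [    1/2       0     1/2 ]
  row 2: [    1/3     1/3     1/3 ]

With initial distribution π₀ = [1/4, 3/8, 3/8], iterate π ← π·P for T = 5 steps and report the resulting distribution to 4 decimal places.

t=0: π = [0.2500, 0.3750, 0.3750]
t=1: π = [0.3542, 0.2083, 0.4375]
t=2: π = [0.3090, 0.2639, 0.4271]
t=3: π = [0.3258, 0.2454, 0.4288]
t=4: π = [0.3199, 0.2515, 0.4285]
t=5: π = [0.3219, 0.2495, 0.4286]

π = [0.3219, 0.2495, 0.4286]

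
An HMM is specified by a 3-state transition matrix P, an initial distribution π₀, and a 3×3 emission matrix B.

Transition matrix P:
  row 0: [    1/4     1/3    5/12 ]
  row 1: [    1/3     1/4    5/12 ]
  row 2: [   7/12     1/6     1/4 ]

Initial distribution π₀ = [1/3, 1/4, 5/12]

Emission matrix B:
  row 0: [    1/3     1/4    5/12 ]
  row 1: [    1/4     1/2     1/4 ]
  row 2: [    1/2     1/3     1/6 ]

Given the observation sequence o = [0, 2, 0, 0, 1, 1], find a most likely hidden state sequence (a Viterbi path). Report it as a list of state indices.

t=0: δ = [1.111e-01, 6.250e-02, 2.083e-01]  (obs o_0=0)
t=1: δ = [5.064e-02, 9.259e-03, 8.681e-03]  ψ = [2, 0, 2]  (obs o_1=2)
t=2: δ = [4.220e-03, 4.220e-03, 1.055e-02]  ψ = [0, 0, 0]  (obs o_2=0)
t=3: δ = [2.051e-03, 4.396e-04, 1.319e-03]  ψ = [2, 2, 2]  (obs o_3=0)
t=4: δ = [1.923e-04, 3.419e-04, 2.849e-04]  ψ = [2, 0, 0]  (obs o_4=1)
t=5: δ = [4.155e-05, 4.273e-05, 4.748e-05]  ψ = [2, 1, 1]  (obs o_5=1)
backtrack: best end state = 2; path = [2, 0, 2, 0, 1, 2]

path = [2, 0, 2, 0, 1, 2]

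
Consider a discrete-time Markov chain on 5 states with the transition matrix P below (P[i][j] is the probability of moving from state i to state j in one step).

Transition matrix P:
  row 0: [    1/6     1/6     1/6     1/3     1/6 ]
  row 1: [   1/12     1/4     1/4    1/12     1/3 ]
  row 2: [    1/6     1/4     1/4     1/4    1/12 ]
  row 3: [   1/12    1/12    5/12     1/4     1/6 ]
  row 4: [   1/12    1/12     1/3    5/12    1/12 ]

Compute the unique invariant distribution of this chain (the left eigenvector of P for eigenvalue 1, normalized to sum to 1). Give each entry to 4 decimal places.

π = [0.1178, 0.1710, 0.2962, 0.2575, 0.1574]

Balance equations π_j = Σ_i π_i·P[i][j]:
  π_0 = 1/6·π_0 + 1/12·π_1 + 1/6·π_2 + 1/12·π_3 + 1/12·π_4
  π_1 = 1/6·π_0 + 1/4·π_1 + 1/4·π_2 + 1/12·π_3 + 1/12·π_4
  π_2 = 1/6·π_0 + 1/4·π_1 + 1/4·π_2 + 5/12·π_3 + 1/3·π_4
  π_3 = 1/3·π_0 + 1/12·π_1 + 1/4·π_2 + 1/4·π_3 + 5/12·π_4
  normalize: π_0 + π_1 + π_2 + π_3 + π_4 = 1
Solving the linear system gives exactly π = [617/5236, 1791/10472, 141/476, 2697/10472, 206/1309].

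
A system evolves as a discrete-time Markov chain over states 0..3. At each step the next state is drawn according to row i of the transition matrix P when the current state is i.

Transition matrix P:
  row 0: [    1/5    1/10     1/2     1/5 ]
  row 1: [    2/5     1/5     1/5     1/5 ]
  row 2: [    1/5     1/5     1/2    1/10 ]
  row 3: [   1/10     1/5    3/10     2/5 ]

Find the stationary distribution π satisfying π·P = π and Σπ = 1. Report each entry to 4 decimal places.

π = [0.2158, 0.1784, 0.4066, 0.1992]

Balance equations π_j = Σ_i π_i·P[i][j]:
  π_0 = 1/5·π_0 + 2/5·π_1 + 1/5·π_2 + 1/10·π_3
  π_1 = 1/10·π_0 + 1/5·π_1 + 1/5·π_2 + 1/5·π_3
  π_2 = 1/2·π_0 + 1/5·π_1 + 1/2·π_2 + 3/10·π_3
  normalize: π_0 + π_1 + π_2 + π_3 = 1
Solving the linear system gives exactly π = [52/241, 43/241, 98/241, 48/241].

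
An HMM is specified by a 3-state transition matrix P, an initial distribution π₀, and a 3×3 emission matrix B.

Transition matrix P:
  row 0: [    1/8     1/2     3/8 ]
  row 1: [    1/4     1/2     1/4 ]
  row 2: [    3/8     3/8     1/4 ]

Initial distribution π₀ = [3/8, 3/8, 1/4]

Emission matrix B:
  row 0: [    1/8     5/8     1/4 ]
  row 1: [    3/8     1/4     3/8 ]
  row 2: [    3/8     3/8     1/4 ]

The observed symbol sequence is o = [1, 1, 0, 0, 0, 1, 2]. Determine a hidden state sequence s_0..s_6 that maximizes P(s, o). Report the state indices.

t=0: δ = [2.344e-01, 9.375e-02, 9.375e-02]  (obs o_0=1)
t=1: δ = [2.197e-02, 2.930e-02, 3.296e-02]  ψ = [2, 0, 0]  (obs o_1=1)
t=2: δ = [1.545e-03, 5.493e-03, 3.090e-03]  ψ = [2, 1, 0]  (obs o_2=0)
t=3: δ = [1.717e-04, 1.030e-03, 5.150e-04]  ψ = [1, 1, 1]  (obs o_3=0)
t=4: δ = [3.219e-05, 1.931e-04, 9.656e-05]  ψ = [1, 1, 1]  (obs o_4=0)
t=5: δ = [3.017e-05, 2.414e-05, 1.810e-05]  ψ = [1, 1, 1]  (obs o_5=1)
t=6: δ = [1.697e-06, 5.658e-06, 2.829e-06]  ψ = [2, 0, 0]  (obs o_6=2)
backtrack: best end state = 1; path = [0, 1, 1, 1, 1, 0, 1]

path = [0, 1, 1, 1, 1, 0, 1]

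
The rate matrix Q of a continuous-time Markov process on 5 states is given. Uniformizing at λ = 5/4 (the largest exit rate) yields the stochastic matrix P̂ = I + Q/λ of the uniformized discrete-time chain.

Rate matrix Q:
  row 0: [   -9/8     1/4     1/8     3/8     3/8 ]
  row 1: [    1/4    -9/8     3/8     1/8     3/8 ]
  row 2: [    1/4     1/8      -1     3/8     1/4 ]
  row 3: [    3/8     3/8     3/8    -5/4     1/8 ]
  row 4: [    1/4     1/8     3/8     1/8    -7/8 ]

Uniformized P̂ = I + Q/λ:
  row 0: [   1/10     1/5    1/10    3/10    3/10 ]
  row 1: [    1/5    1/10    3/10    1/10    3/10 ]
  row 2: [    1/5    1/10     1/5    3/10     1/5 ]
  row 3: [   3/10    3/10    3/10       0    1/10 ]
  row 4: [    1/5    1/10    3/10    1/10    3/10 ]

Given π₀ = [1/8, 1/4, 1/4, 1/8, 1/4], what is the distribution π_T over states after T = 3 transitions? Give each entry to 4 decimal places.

t=0: π = [0.1250, 0.2500, 0.2500, 0.1250, 0.2500]
t=1: π = [0.2000, 0.1375, 0.2500, 0.1625, 0.2500]
t=2: π = [0.1963, 0.1525, 0.2350, 0.1738, 0.2425]
t=3: π = [0.1978, 0.1544, 0.2373, 0.1689, 0.2418]

π = [0.1978, 0.1544, 0.2373, 0.1689, 0.2418]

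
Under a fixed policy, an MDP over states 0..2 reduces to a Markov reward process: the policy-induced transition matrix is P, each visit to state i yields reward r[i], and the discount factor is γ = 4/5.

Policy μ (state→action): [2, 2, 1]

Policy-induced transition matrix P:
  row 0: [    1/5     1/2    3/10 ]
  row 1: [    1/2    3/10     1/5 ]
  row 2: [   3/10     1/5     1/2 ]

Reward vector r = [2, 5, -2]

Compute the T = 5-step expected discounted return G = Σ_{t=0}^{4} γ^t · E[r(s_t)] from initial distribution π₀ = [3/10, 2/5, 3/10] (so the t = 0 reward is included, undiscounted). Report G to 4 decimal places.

G = 5.9878

t=0: π = [0.3000, 0.4000, 0.3000], E[r] = 2.0000, γ^t·E[r] = 2.000000, running G = 2.000000
t=1: π = [0.3500, 0.3300, 0.3200], E[r] = 1.7100, γ^t·E[r] = 1.368000, running G = 3.368000
t=2: π = [0.3310, 0.3380, 0.3310], E[r] = 1.6900, γ^t·E[r] = 1.081600, running G = 4.449600
t=3: π = [0.3345, 0.3331, 0.3324], E[r] = 1.6697, γ^t·E[r] = 0.854886, running G = 5.304486
t=4: π = [0.3332, 0.3337, 0.3332], E[r] = 1.6683, γ^t·E[r] = 0.683336, running G = 5.987822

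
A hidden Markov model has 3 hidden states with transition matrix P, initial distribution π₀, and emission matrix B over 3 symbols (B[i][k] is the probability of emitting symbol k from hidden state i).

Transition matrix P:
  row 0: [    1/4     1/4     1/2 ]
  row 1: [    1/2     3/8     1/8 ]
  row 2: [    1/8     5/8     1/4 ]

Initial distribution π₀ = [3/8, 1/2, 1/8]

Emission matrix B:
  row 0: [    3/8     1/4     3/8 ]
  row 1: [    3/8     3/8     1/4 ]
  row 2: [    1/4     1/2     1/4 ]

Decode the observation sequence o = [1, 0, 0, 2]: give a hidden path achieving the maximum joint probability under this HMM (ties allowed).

t=0: δ = [9.375e-02, 1.875e-01, 6.250e-02]  (obs o_0=1)
t=1: δ = [3.516e-02, 2.637e-02, 1.172e-02]  ψ = [1, 1, 0]  (obs o_1=0)
t=2: δ = [4.944e-03, 3.708e-03, 4.395e-03]  ψ = [1, 1, 0]  (obs o_2=0)
t=3: δ = [6.952e-04, 6.866e-04, 6.180e-04]  ψ = [1, 2, 0]  (obs o_3=2)
backtrack: best end state = 0; path = [1, 1, 1, 0]

path = [1, 1, 1, 0]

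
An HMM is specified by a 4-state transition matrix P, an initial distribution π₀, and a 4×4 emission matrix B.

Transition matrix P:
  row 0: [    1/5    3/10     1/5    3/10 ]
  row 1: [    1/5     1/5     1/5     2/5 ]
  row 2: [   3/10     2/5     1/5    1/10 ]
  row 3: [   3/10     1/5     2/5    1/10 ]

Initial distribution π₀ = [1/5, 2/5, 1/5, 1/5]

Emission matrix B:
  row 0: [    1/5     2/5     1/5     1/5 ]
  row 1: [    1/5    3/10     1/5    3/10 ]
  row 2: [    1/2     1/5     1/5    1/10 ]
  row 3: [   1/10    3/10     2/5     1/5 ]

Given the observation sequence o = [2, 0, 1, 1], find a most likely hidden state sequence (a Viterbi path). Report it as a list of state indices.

path = [3, 2, 1, 3]

t=0: δ = [4.000e-02, 8.000e-02, 4.000e-02, 8.000e-02]  (obs o_0=2)
t=1: δ = [4.800e-03, 3.200e-03, 1.600e-02, 3.200e-03]  ψ = [3, 1, 3, 1]  (obs o_1=0)
t=2: δ = [1.920e-03, 1.920e-03, 6.400e-04, 4.800e-04]  ψ = [2, 2, 2, 2]  (obs o_2=1)
t=3: δ = [1.536e-04, 1.728e-04, 7.680e-05, 2.304e-04]  ψ = [0, 0, 0, 1]  (obs o_3=1)
backtrack: best end state = 3; path = [3, 2, 1, 3]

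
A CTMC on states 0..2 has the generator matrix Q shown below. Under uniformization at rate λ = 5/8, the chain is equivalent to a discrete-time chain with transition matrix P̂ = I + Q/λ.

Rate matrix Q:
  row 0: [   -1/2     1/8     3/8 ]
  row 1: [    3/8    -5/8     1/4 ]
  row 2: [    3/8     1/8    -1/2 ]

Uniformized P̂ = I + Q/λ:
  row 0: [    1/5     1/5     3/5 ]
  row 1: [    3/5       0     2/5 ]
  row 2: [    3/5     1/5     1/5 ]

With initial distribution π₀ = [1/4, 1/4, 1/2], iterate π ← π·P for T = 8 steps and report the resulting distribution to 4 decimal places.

t=0: π = [0.2500, 0.2500, 0.5000]
t=1: π = [0.5000, 0.1500, 0.3500]
t=2: π = [0.4000, 0.1700, 0.4300]
t=3: π = [0.4400, 0.1660, 0.3940]
t=4: π = [0.4240, 0.1668, 0.4092]
t=5: π = [0.4304, 0.1666, 0.4030]
t=6: π = [0.4278, 0.1667, 0.4055]
t=7: π = [0.4289, 0.1667, 0.4045]
t=8: π = [0.4285, 0.1667, 0.4049]

π = [0.4285, 0.1667, 0.4049]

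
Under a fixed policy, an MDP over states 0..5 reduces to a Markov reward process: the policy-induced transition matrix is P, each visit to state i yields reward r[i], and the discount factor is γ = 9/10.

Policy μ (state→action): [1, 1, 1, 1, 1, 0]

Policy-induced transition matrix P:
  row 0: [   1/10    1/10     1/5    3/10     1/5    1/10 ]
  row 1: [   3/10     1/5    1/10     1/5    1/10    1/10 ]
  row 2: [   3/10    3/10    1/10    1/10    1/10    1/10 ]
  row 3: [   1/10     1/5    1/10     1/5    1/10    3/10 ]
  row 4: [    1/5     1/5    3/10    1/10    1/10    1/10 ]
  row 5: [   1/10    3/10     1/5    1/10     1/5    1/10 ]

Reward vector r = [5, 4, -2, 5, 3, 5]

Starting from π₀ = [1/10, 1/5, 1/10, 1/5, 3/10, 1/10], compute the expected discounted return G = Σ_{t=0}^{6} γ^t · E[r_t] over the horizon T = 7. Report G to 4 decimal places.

G = 17.7921

t=0: π = [0.1000, 0.2000, 0.1000, 0.2000, 0.3000, 0.1000], E[r] = 3.5000, γ^t·E[r] = 3.500000, running G = 3.500000
t=1: π = [0.1900, 0.2100, 0.1800, 0.1600, 0.1200, 0.1400], E[r] = 3.2900, γ^t·E[r] = 2.961000, running G = 6.461000
t=2: π = [0.1900, 0.2130, 0.1570, 0.1750, 0.1330, 0.1320], E[r] = 3.4220, γ^t·E[r] = 2.771820, running G = 9.232820
t=3: π = [0.1873, 0.2099, 0.1588, 0.1768, 0.1322, 0.1350], E[r] = 3.4141, γ^t·E[r] = 2.488879, running G = 11.721699
t=4: π = [0.1870, 0.2107, 0.1587, 0.1761, 0.1322, 0.1354], E[r] = 3.4142, γ^t·E[r] = 2.240057, running G = 13.961756
t=5: π = [0.1871, 0.2107, 0.1587, 0.1761, 0.1322, 0.1352], E[r] = 3.4141, γ^t·E[r] = 2.015982, running G = 15.977737
t=6: π = [0.1871, 0.2107, 0.1587, 0.1761, 0.1322, 0.1352], E[r] = 3.4141, γ^t·E[r] = 1.814399, running G = 17.792136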